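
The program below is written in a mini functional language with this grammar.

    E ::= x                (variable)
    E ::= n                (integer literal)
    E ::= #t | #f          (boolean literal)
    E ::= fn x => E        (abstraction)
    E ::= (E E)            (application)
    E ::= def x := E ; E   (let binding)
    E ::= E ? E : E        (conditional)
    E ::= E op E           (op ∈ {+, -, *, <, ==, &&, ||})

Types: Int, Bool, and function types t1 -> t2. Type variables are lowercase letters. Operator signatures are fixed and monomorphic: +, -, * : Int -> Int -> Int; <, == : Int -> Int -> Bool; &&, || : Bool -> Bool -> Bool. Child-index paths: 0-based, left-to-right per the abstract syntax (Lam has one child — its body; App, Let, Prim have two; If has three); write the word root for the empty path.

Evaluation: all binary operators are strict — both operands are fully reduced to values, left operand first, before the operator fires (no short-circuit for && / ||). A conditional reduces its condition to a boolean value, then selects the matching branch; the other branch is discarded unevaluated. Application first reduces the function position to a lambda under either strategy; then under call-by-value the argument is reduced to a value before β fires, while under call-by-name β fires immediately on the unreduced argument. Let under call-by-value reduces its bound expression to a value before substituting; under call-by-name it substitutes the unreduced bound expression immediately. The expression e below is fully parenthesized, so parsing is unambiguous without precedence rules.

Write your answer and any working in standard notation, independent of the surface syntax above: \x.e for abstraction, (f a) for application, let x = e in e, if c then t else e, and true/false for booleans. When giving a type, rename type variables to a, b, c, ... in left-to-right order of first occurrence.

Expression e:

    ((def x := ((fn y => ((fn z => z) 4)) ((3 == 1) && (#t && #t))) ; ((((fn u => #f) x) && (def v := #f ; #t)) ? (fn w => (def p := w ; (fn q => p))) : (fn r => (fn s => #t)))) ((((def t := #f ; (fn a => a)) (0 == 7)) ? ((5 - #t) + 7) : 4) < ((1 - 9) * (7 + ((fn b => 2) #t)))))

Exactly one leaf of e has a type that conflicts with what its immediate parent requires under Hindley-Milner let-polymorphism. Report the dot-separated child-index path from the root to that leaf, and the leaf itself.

Answer: 1.0.1.0.1 : true

Derivation:
z : b
\z._ : b -> b
  unify b -> b ~ Int -> c
  unify b ~ Int
  unify Int ~ c
_ _ : Int
\y._ : a -> Int
  unify Int ~ Int
  unify Int ~ Int
  unify Bool ~ Bool
  unify Bool ~ Bool
  unify Bool ~ Bool
  unify Bool ~ Bool
  unify a -> Int ~ Bool -> d
  unify a ~ Bool
  unify Int ~ d
_ _ : Int
let x : Int
\u._ : e -> Bool
x : Int
  unify e -> Bool ~ Int -> f
  unify e ~ Int
  unify Bool ~ f
_ _ : Bool
  unify Bool ~ Bool
let v : Bool
  unify Bool ~ Bool
  unify Bool ~ Bool
w : g
let p : g
p : g
\q._ : h -> g
\w._ : g -> h -> g
\s._ : j -> Bool
\r._ : i -> j -> Bool
  unify g -> h -> g ~ i -> j -> Bool
  unify g ~ i
  unify h -> i ~ j -> Bool
  unify h ~ j
  unify i ~ Bool
let t : Bool
a : k
\a._ : k -> k
  unify Int ~ Int
  unify Int ~ Int
  unify k -> k ~ Bool -> l
  unify k ~ Bool
  unify Bool ~ l
_ _ : Bool
  unify Bool ~ Bool
  unify Int ~ Int
  unify Bool ~ Int
  FAIL: mismatch Bool ~ Int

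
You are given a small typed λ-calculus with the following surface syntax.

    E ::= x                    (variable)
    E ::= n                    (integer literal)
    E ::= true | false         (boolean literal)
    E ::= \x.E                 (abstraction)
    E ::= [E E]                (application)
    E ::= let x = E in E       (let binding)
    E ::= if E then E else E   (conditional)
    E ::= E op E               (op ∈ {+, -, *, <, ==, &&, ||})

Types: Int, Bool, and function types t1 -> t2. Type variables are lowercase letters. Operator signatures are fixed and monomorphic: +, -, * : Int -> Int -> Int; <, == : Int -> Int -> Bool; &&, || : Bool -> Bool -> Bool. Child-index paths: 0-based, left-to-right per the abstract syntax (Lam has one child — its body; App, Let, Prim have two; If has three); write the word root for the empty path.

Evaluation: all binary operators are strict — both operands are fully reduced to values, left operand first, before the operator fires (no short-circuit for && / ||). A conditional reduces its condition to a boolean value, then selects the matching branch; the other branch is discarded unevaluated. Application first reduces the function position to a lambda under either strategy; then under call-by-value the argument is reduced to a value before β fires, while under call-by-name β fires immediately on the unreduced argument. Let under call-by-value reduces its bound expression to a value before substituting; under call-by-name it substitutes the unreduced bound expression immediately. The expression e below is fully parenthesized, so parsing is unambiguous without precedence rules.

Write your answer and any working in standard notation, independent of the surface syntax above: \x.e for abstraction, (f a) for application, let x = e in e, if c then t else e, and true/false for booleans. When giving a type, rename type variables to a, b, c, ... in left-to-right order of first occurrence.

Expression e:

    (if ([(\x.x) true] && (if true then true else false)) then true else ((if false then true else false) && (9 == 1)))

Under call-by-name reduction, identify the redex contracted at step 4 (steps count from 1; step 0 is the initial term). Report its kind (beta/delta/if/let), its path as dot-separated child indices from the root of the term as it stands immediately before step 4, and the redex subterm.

Answer: if at root : (if true then true else ((if false then true else false) && (9 == 1)))

Trace:
step 0: (if (((\x.x) true) && (if true then true else false)) then true else ((if false then true else false) && (9 == 1)))
step 1: [beta@0.0] (if (true && (if true then true else false)) then true else ((if false then true else false) && (9 == 1)))
step 2: [if@0.1] (if (true && true) then true else ((if false then true else false) && (9 == 1)))
step 3: [delta@0] (if true then true else ((if false then true else false) && (9 == 1)))
step 4: [if@root] true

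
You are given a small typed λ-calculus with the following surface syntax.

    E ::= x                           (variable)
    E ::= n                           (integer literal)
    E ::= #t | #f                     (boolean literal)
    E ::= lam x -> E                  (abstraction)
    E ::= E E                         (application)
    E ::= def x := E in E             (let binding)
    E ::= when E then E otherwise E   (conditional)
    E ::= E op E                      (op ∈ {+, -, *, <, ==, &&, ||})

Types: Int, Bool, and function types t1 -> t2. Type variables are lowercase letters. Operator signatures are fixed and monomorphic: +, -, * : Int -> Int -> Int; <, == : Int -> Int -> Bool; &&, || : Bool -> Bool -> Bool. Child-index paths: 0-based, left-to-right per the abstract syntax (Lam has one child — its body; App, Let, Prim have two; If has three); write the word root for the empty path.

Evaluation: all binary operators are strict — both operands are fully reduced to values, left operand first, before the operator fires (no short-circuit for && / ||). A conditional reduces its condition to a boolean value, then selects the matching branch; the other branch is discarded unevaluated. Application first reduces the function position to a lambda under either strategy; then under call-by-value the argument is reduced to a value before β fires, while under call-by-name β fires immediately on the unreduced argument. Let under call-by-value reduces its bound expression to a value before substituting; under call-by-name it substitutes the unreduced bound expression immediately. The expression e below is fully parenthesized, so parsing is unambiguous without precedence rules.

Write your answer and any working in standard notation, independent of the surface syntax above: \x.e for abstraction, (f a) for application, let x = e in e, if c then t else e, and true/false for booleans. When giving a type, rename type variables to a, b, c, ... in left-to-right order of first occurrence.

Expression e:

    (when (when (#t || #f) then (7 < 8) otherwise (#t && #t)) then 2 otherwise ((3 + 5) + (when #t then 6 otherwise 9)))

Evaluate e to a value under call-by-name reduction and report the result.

Working:
step 0: (if (if (true || false) then (7 < 8) else (true && true)) then 2 else ((3 + 5) + (if true then 6 else 9)))
step 1: [delta@0.0] (if (if true then (7 < 8) else (true && true)) then 2 else ((3 + 5) + (if true then 6 else 9)))
step 2: [if@0] (if (7 < 8) then 2 else ((3 + 5) + (if true then 6 else 9)))
step 3: [delta@0] (if true then 2 else ((3 + 5) + (if true then 6 else 9)))
step 4: [if@root] 2

Answer: 2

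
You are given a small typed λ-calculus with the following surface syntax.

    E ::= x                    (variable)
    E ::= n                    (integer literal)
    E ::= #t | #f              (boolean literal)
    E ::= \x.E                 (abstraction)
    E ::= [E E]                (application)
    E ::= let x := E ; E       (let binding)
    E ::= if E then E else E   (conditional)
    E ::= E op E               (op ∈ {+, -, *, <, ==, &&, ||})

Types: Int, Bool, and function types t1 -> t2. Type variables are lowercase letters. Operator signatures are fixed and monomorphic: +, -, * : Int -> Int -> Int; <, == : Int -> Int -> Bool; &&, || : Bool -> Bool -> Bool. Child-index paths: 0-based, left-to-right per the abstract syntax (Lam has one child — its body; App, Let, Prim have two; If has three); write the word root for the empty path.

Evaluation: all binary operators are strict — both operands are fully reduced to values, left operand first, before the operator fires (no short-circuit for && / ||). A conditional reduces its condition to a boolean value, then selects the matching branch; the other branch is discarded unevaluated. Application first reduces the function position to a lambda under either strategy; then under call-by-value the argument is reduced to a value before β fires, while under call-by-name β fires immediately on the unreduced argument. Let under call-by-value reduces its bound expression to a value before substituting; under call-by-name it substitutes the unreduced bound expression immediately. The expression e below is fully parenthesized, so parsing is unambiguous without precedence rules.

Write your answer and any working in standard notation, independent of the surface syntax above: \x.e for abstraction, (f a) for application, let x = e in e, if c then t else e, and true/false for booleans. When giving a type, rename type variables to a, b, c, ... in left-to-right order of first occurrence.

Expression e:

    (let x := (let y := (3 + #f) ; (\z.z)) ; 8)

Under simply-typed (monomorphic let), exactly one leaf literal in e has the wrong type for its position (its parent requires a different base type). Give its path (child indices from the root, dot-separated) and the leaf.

Answer: 0.0.1 : false

Working:
  unify Int ~ Int
  unify Bool ~ Int
  FAIL: mismatch Bool ~ Int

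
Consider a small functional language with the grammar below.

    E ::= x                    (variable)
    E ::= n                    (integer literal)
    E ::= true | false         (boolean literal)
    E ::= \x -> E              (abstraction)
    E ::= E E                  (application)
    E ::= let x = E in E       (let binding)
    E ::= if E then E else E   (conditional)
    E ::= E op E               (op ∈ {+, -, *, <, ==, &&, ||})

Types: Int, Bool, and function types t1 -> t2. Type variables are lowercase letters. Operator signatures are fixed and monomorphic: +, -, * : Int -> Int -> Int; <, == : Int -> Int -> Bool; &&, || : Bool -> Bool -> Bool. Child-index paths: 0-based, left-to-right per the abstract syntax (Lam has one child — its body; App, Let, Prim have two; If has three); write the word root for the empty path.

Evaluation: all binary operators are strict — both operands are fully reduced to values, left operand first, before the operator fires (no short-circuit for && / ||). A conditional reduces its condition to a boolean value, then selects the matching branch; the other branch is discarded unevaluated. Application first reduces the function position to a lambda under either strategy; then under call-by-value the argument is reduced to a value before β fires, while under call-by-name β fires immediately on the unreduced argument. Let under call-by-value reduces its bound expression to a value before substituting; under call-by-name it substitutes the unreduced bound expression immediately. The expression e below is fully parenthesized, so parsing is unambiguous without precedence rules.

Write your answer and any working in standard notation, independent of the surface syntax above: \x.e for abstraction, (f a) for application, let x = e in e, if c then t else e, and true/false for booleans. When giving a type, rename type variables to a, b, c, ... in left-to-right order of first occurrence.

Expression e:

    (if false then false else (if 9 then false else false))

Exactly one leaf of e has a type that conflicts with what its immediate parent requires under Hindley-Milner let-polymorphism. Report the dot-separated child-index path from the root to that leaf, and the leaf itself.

Answer: 2.0 : 9

Trace:
  unify Bool ~ Bool
  unify Int ~ Bool
  FAIL: mismatch Int ~ Bool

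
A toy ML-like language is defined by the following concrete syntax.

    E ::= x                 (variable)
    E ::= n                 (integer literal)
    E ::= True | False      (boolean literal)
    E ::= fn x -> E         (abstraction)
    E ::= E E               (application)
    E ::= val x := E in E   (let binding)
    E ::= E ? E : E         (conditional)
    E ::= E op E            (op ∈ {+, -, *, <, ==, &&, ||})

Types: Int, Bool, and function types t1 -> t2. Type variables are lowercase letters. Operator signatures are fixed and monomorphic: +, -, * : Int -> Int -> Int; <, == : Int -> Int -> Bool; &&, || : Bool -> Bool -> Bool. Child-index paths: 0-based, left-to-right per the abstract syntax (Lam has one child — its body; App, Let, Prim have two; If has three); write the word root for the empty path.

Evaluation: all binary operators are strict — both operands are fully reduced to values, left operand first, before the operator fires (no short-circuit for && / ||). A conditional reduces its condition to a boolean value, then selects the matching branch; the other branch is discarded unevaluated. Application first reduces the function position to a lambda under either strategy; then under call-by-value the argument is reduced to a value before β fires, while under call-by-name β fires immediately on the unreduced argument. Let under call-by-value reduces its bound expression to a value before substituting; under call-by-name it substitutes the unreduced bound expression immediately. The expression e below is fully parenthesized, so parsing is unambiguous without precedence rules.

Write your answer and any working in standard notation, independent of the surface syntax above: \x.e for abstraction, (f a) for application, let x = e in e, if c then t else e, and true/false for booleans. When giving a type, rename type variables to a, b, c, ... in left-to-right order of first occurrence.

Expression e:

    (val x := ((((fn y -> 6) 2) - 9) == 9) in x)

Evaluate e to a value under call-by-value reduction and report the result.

Answer: false

Trace:
step 0: (let x = ((((\y.6) 2) - 9) == 9) in x)
step 1: [beta@0.0.0] (let x = ((6 - 9) == 9) in x)
step 2: [delta@0.0] (let x = (-3 == 9) in x)
step 3: [delta@0] (let x = false in x)
step 4: [let@root] false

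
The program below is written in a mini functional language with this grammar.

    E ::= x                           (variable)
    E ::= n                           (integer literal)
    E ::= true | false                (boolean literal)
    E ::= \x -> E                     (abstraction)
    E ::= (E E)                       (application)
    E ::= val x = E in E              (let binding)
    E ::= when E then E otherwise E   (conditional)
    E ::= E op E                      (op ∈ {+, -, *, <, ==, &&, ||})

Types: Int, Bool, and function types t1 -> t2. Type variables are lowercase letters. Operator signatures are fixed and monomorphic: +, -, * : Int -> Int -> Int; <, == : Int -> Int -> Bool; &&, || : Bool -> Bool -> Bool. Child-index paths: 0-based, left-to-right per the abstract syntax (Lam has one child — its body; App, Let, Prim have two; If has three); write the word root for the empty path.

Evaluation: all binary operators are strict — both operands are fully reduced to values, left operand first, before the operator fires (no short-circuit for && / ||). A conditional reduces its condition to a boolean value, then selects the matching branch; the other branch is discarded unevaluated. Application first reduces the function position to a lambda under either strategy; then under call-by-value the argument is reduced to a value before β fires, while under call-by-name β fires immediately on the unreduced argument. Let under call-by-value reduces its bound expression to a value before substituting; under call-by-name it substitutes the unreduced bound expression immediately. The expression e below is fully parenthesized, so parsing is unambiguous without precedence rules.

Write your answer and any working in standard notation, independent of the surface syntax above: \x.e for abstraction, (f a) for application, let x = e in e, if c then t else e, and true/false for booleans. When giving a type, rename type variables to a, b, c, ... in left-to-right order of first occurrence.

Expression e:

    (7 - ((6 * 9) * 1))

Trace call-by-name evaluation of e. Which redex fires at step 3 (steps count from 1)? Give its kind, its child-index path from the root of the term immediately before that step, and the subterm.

Trace:
step 0: (7 - ((6 * 9) * 1))
step 1: [delta@1.0] (7 - (54 * 1))
step 2: [delta@1] (7 - 54)
step 3: [delta@root] -47

Answer: delta at root : (7 - 54)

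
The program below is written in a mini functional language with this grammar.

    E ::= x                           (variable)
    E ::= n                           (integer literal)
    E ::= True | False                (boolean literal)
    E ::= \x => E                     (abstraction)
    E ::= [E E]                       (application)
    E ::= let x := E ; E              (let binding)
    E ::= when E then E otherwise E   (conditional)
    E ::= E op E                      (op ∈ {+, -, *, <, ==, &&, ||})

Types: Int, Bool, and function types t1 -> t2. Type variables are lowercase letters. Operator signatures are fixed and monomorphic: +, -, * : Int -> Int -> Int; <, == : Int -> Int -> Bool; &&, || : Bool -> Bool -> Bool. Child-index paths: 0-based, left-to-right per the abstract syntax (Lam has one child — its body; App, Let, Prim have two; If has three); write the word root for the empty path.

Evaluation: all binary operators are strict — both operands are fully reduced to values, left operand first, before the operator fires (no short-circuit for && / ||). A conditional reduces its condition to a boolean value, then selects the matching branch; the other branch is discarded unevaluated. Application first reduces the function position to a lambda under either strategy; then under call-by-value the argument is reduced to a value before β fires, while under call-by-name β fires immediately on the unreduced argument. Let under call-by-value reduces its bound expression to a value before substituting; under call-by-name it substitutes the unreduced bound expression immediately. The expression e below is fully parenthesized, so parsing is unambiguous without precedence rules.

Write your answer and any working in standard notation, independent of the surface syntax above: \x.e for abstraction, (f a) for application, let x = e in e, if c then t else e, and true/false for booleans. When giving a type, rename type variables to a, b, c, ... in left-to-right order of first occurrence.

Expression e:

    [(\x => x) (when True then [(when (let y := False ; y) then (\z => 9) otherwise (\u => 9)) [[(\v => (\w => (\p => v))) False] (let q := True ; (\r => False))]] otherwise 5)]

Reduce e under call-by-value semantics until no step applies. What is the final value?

Derivation:
step 0: ((\x.x) (if true then ((if (let y = false in y) then (\z.9) else (\u.9)) (((\v.(\w.(\p.v))) false) (let q = true in (\r.false)))) else 5))
step 1: [if@1] ((\x.x) ((if (let y = false in y) then (\z.9) else (\u.9)) (((\v.(\w.(\p.v))) false) (let q = true in (\r.false)))))
step 2: [let@1.0.0] ((\x.x) ((if false then (\z.9) else (\u.9)) (((\v.(\w.(\p.v))) false) (let q = true in (\r.false)))))
step 3: [if@1.0] ((\x.x) ((\u.9) (((\v.(\w.(\p.v))) false) (let q = true in (\r.false)))))
step 4: [beta@1.1.0] ((\x.x) ((\u.9) ((\w.(\p.false)) (let q = true in (\r.false)))))
step 5: [let@1.1.1] ((\x.x) ((\u.9) ((\w.(\p.false)) (\r.false))))
step 6: [beta@1.1] ((\x.x) ((\u.9) (\p.false)))
step 7: [beta@1] ((\x.x) 9)
step 8: [beta@root] 9

Answer: 9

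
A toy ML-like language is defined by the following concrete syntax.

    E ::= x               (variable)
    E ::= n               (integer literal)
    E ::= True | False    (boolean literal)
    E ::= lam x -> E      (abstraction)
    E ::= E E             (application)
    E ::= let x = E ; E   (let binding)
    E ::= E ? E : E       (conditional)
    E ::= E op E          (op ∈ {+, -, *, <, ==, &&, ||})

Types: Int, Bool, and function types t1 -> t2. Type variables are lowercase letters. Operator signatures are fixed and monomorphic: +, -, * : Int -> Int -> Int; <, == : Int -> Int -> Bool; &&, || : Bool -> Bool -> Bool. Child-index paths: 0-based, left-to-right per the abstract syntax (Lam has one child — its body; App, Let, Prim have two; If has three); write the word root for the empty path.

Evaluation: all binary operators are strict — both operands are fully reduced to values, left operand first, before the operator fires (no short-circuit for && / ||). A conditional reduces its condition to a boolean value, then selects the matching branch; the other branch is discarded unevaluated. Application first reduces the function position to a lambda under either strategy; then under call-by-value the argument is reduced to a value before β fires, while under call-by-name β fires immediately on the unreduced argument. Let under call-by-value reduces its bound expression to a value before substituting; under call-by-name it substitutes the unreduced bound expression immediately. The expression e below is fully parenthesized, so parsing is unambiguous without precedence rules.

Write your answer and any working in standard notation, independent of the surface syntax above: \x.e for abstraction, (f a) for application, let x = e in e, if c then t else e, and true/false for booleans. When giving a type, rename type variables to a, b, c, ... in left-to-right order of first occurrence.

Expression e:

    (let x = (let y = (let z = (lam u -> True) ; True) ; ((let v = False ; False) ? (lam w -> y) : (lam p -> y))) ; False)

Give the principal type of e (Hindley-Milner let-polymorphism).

Trace:
\u._ : a -> Bool
let z : forall. a -> Bool
let y : Bool
let v : Bool
  unify Bool ~ Bool
y : Bool
\w._ : b -> Bool
y : Bool
\p._ : c -> Bool
  unify b -> Bool ~ c -> Bool
  unify b ~ c
  unify Bool ~ Bool
let x : forall. c -> Bool

Answer: Bool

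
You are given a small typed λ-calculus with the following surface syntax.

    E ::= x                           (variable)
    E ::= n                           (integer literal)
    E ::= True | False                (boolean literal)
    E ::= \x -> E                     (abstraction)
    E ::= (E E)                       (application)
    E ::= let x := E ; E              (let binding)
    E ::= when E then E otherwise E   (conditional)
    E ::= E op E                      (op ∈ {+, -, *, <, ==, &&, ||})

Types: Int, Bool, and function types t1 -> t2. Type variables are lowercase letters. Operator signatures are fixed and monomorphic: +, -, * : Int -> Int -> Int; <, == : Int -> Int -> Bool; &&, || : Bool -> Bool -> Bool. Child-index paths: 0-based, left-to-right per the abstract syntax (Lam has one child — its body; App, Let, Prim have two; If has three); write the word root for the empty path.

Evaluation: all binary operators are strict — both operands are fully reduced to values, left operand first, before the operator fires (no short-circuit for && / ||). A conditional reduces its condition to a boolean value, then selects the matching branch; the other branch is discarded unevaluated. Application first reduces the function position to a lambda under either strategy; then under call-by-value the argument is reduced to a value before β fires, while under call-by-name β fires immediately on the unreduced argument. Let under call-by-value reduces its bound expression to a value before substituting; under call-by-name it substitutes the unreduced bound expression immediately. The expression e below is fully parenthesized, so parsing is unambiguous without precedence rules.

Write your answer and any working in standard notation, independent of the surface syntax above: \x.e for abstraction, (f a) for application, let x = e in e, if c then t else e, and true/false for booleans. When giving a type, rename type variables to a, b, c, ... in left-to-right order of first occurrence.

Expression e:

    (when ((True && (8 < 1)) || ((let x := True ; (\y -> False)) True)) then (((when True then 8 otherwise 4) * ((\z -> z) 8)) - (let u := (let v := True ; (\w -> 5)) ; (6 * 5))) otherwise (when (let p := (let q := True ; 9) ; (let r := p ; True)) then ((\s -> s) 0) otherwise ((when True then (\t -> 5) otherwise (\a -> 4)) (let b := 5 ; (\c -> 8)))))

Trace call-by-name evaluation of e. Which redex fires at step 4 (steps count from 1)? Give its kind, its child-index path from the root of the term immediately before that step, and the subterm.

Working:
step 0: (if ((true && (8 < 1)) || ((let x = true in (\y.false)) true)) then (((if true then 8 else 4) * ((\z.z) 8)) - (let u = (let v = true in (\w.5)) in (6 * 5))) else (if (let p = (let q = true in 9) in (let r = p in true)) then ((\s.s) 0) else ((if true then (\t.5) else (\a.4)) (let b = 5 in (\c.8)))))
step 1: [delta@0.0.1] (if ((true && false) || ((let x = true in (\y.false)) true)) then (((if true then 8 else 4) * ((\z.z) 8)) - (let u = (let v = true in (\w.5)) in (6 * 5))) else (if (let p = (let q = true in 9) in (let r = p in true)) then ((\s.s) 0) else ((if true then (\t.5) else (\a.4)) (let b = 5 in (\c.8)))))
step 2: [delta@0.0] (if (false || ((let x = true in (\y.false)) true)) then (((if true then 8 else 4) * ((\z.z) 8)) - (let u = (let v = true in (\w.5)) in (6 * 5))) else (if (let p = (let q = true in 9) in (let r = p in true)) then ((\s.s) 0) else ((if true then (\t.5) else (\a.4)) (let b = 5 in (\c.8)))))
step 3: [let@0.1.0] (if (false || ((\y.false) true)) then (((if true then 8 else 4) * ((\z.z) 8)) - (let u = (let v = true in (\w.5)) in (6 * 5))) else (if (let p = (let q = true in 9) in (let r = p in true)) then ((\s.s) 0) else ((if true then (\t.5) else (\a.4)) (let b = 5 in (\c.8)))))
step 4: [beta@0.1] (if (false || false) then (((if true then 8 else 4) * ((\z.z) 8)) - (let u = (let v = true in (\w.5)) in (6 * 5))) else (if (let p = (let q = true in 9) in (let r = p in true)) then ((\s.s) 0) else ((if true then (\t.5) else (\a.4)) (let b = 5 in (\c.8)))))

Answer: beta at 0.1 : ((\y.false) true)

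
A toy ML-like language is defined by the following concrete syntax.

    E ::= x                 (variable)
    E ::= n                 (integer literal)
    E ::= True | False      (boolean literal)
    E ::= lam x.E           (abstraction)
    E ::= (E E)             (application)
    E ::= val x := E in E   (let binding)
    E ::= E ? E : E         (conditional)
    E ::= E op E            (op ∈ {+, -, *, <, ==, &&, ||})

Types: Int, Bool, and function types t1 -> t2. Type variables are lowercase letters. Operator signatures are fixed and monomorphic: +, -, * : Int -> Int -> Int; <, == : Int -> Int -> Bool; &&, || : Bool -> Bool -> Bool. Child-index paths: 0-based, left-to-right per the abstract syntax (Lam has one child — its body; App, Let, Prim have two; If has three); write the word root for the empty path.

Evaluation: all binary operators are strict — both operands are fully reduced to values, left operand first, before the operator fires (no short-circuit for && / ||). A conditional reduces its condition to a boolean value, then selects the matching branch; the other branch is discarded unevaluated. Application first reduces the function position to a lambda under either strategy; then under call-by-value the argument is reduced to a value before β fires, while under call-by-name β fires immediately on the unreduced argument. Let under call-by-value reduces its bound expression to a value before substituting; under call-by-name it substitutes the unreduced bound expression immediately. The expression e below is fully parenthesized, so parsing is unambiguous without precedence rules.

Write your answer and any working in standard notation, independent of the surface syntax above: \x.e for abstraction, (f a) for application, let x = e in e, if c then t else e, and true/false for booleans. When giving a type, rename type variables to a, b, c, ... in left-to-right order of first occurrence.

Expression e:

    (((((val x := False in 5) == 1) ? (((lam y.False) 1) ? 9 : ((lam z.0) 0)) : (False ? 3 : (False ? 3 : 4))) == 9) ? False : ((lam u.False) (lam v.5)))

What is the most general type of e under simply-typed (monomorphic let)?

Answer: Bool

Working:
let x : Bool
  unify Int ~ Int
  unify Int ~ Int
  unify Bool ~ Bool
\y._ : a -> Bool
  unify a -> Bool ~ Int -> b
  unify a ~ Int
  unify Bool ~ b
_ _ : Bool
  unify Bool ~ Bool
\z._ : c -> Int
  unify c -> Int ~ Int -> d
  unify c ~ Int
  unify Int ~ d
_ _ : Int
  unify Int ~ Int
  unify Bool ~ Bool
  unify Bool ~ Bool
  unify Int ~ Int
  unify Int ~ Int
  unify Int ~ Int
  unify Int ~ Int
  unify Int ~ Int
  unify Bool ~ Bool
\u._ : e -> Bool
\v._ : f -> Int
  unify e -> Bool ~ (f -> Int) -> g
  unify e ~ f -> Int
  unify Bool ~ g
_ _ : Bool
  unify Bool ~ Bool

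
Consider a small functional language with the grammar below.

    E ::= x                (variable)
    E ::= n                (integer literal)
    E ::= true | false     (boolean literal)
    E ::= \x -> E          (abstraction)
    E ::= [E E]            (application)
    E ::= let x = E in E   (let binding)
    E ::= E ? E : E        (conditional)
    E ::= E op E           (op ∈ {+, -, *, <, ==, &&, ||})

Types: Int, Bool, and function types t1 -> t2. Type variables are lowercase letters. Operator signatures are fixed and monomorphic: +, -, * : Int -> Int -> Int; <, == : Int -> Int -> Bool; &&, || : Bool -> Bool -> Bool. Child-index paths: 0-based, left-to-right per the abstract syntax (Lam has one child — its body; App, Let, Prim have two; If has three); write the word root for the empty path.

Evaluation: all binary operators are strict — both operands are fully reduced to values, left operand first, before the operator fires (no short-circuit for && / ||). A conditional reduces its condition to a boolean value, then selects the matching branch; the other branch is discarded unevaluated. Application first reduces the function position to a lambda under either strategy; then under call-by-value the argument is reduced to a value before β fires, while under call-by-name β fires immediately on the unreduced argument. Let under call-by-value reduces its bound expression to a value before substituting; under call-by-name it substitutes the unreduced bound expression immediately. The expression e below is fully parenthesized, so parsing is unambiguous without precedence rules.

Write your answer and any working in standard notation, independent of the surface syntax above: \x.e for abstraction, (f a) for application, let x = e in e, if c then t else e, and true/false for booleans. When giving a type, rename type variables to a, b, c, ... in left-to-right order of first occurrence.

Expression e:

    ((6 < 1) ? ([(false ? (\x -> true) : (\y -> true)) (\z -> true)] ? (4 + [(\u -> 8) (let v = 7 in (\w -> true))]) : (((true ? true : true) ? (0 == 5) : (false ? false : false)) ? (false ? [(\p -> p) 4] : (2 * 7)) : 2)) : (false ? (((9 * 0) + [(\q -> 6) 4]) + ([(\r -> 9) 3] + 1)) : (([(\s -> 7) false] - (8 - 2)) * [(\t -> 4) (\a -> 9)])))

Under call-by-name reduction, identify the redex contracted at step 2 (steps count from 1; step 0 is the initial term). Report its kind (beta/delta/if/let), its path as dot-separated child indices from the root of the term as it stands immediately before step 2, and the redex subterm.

Answer: if at root : (if false then (if ((if false then (\x.true) else (\y.true)) (\z.true)) then (4 + ((\u.8) (let v = 7 in (\w.true)))) else (if (if (if true then true else true) then (0 == 5) else (if false then false else false)) then (if false then ((\p.p) 4) else (2 * 7)) else 2)) else (if false then (((9 * 0) + ((\q.6) 4)) + (((\r.9) 3) + 1)) else ((((\s.7) false) - (8 - 2)) * ((\t.4) (\a.9)))))

Derivation:
step 0: (if (6 < 1) then (if ((if false then (\x.true) else (\y.true)) (\z.true)) then (4 + ((\u.8) (let v = 7 in (\w.true)))) else (if (if (if true then true else true) then (0 == 5) else (if false then false else false)) then (if false then ((\p.p) 4) else (2 * 7)) else 2)) else (if false then (((9 * 0) + ((\q.6) 4)) + (((\r.9) 3) + 1)) else ((((\s.7) false) - (8 - 2)) * ((\t.4) (\a.9)))))
step 1: [delta@0] (if false then (if ((if false then (\x.true) else (\y.true)) (\z.true)) then (4 + ((\u.8) (let v = 7 in (\w.true)))) else (if (if (if true then true else true) then (0 == 5) else (if false then false else false)) then (if false then ((\p.p) 4) else (2 * 7)) else 2)) else (if false then (((9 * 0) + ((\q.6) 4)) + (((\r.9) 3) + 1)) else ((((\s.7) false) - (8 - 2)) * ((\t.4) (\a.9)))))
step 2: [if@root] (if false then (((9 * 0) + ((\q.6) 4)) + (((\r.9) 3) + 1)) else ((((\s.7) false) - (8 - 2)) * ((\t.4) (\a.9))))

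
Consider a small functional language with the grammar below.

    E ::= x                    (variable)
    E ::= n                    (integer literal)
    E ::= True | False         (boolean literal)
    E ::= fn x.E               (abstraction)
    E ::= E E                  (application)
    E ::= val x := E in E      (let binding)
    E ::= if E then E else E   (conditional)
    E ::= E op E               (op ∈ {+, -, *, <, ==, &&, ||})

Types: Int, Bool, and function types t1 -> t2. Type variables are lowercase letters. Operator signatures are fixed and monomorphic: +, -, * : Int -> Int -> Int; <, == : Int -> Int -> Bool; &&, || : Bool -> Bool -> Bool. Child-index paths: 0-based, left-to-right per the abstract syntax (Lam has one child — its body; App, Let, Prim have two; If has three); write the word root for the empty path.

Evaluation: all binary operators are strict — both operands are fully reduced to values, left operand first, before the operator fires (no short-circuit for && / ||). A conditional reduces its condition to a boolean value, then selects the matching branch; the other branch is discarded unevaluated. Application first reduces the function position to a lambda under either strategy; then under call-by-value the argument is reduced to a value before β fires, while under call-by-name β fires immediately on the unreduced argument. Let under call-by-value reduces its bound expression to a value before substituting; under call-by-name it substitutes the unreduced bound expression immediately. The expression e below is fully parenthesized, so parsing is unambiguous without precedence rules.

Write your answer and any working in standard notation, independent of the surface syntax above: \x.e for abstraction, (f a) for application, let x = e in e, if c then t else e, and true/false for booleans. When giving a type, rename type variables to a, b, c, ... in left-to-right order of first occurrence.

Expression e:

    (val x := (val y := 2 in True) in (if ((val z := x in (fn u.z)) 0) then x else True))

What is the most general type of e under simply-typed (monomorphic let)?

Answer: Bool

Trace:
let y : Int
let x : Bool
x : Bool
let z : Bool
z : Bool
\u._ : a -> Bool
  unify a -> Bool ~ Int -> b
  unify a ~ Int
  unify Bool ~ b
_ _ : Bool
  unify Bool ~ Bool
x : Bool
  unify Bool ~ Bool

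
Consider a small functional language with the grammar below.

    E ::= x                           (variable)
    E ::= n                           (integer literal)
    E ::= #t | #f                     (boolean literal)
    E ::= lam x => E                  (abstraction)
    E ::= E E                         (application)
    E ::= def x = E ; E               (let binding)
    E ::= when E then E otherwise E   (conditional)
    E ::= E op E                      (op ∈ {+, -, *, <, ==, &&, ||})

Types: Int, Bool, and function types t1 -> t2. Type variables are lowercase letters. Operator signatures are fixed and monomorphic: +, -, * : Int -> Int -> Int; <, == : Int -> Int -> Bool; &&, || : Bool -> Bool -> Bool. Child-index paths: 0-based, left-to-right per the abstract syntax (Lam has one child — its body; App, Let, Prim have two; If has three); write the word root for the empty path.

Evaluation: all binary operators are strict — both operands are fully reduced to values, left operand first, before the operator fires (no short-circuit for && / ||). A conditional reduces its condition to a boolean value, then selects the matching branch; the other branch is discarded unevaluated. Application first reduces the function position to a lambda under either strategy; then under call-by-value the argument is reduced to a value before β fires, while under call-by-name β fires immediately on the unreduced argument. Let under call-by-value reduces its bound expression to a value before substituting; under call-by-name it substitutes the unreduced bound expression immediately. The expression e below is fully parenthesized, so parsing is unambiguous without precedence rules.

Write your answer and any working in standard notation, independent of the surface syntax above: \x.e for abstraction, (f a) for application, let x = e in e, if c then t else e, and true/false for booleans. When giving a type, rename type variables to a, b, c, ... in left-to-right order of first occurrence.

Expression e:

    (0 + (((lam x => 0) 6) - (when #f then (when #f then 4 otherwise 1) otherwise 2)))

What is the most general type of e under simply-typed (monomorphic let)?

Derivation:
  unify Int ~ Int
\x._ : a -> Int
  unify a -> Int ~ Int -> b
  unify a ~ Int
  unify Int ~ b
_ _ : Int
  unify Int ~ Int
  unify Bool ~ Bool
  unify Bool ~ Bool
  unify Int ~ Int
  unify Int ~ Int
  unify Int ~ Int
  unify Int ~ Int

Answer: Int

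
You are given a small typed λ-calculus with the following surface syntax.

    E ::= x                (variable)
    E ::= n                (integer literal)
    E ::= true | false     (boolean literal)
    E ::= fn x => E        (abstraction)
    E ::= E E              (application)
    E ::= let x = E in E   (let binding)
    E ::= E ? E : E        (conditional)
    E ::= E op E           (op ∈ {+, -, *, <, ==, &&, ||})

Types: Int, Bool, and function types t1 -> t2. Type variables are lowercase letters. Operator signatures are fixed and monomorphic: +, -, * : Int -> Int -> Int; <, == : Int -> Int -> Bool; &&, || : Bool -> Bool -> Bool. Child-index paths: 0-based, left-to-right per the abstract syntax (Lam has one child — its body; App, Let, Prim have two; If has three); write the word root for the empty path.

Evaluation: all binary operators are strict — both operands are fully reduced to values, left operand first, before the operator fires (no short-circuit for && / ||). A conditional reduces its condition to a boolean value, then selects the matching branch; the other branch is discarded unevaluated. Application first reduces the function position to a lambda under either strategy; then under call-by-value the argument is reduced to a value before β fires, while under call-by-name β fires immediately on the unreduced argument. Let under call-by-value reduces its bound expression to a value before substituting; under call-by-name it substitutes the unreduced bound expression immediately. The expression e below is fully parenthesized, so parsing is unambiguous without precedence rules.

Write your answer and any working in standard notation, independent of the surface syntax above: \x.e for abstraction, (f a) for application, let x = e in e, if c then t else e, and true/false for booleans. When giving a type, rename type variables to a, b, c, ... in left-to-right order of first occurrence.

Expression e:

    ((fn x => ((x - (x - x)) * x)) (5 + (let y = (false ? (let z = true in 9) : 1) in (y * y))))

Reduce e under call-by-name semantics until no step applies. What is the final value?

Derivation:
step 0: ((\x.((x - (x - x)) * x)) (5 + (let y = (if false then (let z = true in 9) else 1) in (y * y))))
step 1: [beta@root] (((5 + (let y = (if false then (let z = true in 9) else 1) in (y * y))) - ((5 + (let y = (if false then (let z = true in 9) else 1) in (y * y))) - (5 + (let y = (if false then (let z = true in 9) else 1) in (y * y))))) * (5 + (let y = (if false then (let z = true in 9) else 1) in (y * y))))
step 2: [let@0.0.1] (((5 + ((if false then (let z = true in 9) else 1) * (if false then (let z = true in 9) else 1))) - ((5 + (let y = (if false then (let z = true in 9) else 1) in (y * y))) - (5 + (let y = (if false then (let z = true in 9) else 1) in (y * y))))) * (5 + (let y = (if false then (let z = true in 9) else 1) in (y * y))))
step 3: [if@0.0.1.0] (((5 + (1 * (if false then (let z = true in 9) else 1))) - ((5 + (let y = (if false then (let z = true in 9) else 1) in (y * y))) - (5 + (let y = (if false then (let z = true in 9) else 1) in (y * y))))) * (5 + (let y = (if false then (let z = true in 9) else 1) in (y * y))))
step 4: [if@0.0.1.1] (((5 + (1 * 1)) - ((5 + (let y = (if false then (let z = true in 9) else 1) in (y * y))) - (5 + (let y = (if false then (let z = true in 9) else 1) in (y * y))))) * (5 + (let y = (if false then (let z = true in 9) else 1) in (y * y))))
step 5: [delta@0.0.1] (((5 + 1) - ((5 + (let y = (if false then (let z = true in 9) else 1) in (y * y))) - (5 + (let y = (if false then (let z = true in 9) else 1) in (y * y))))) * (5 + (let y = (if false then (let z = true in 9) else 1) in (y * y))))
step 6: [delta@0.0] ((6 - ((5 + (let y = (if false then (let z = true in 9) else 1) in (y * y))) - (5 + (let y = (if false then (let z = true in 9) else 1) in (y * y))))) * (5 + (let y = (if false then (let z = true in 9) else 1) in (y * y))))
step 7: [let@0.1.0.1] ((6 - ((5 + ((if false then (let z = true in 9) else 1) * (if false then (let z = true in 9) else 1))) - (5 + (let y = (if false then (let z = true in 9) else 1) in (y * y))))) * (5 + (let y = (if false then (let z = true in 9) else 1) in (y * y))))
step 8: [if@0.1.0.1.0] ((6 - ((5 + (1 * (if false then (let z = true in 9) else 1))) - (5 + (let y = (if false then (let z = true in 9) else 1) in (y * y))))) * (5 + (let y = (if false then (let z = true in 9) else 1) in (y * y))))
step 9: [if@0.1.0.1.1] ((6 - ((5 + (1 * 1)) - (5 + (let y = (if false then (let z = true in 9) else 1) in (y * y))))) * (5 + (let y = (if false then (let z = true in 9) else 1) in (y * y))))
step 10: [delta@0.1.0.1] ((6 - ((5 + 1) - (5 + (let y = (if false then (let z = true in 9) else 1) in (y * y))))) * (5 + (let y = (if false then (let z = true in 9) else 1) in (y * y))))
step 11: [delta@0.1.0] ((6 - (6 - (5 + (let y = (if false then (let z = true in 9) else 1) in (y * y))))) * (5 + (let y = (if false then (let z = true in 9) else 1) in (y * y))))
step 12: [let@0.1.1.1] ((6 - (6 - (5 + ((if false then (let z = true in 9) else 1) * (if false then (let z = true in 9) else 1))))) * (5 + (let y = (if false then (let z = true in 9) else 1) in (y * y))))
step 13: [if@0.1.1.1.0] ((6 - (6 - (5 + (1 * (if false then (let z = true in 9) else 1))))) * (5 + (let y = (if false then (let z = true in 9) else 1) in (y * y))))
step 14: [if@0.1.1.1.1] ((6 - (6 - (5 + (1 * 1)))) * (5 + (let y = (if false then (let z = true in 9) else 1) in (y * y))))
step 15: [delta@0.1.1.1] ((6 - (6 - (5 + 1))) * (5 + (let y = (if false then (let z = true in 9) else 1) in (y * y))))
step 16: [delta@0.1.1] ((6 - (6 - 6)) * (5 + (let y = (if false then (let z = true in 9) else 1) in (y * y))))
step 17: [delta@0.1] ((6 - 0) * (5 + (let y = (if false then (let z = true in 9) else 1) in (y * y))))
step 18: [delta@0] (6 * (5 + (let y = (if false then (let z = true in 9) else 1) in (y * y))))
step 19: [let@1.1] (6 * (5 + ((if false then (let z = true in 9) else 1) * (if false then (let z = true in 9) else 1))))
step 20: [if@1.1.0] (6 * (5 + (1 * (if false then (let z = true in 9) else 1))))
step 21: [if@1.1.1] (6 * (5 + (1 * 1)))
step 22: [delta@1.1] (6 * (5 + 1))
step 23: [delta@1] (6 * 6)
step 24: [delta@root] 36

Answer: 36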